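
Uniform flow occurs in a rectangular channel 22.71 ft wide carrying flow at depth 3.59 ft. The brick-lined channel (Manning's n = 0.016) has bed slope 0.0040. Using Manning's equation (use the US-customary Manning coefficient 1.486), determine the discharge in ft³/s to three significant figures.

A = b·y = 22.71 × 3.59 = 81.53 ft²
P = b + 2y = 22.71 + 2×3.59 = 29.89 ft
R = A/P = 81.53/29.89 = 2.728 ft
Q = (1.486/n)·A·R^(2/3)·S^(1/2) = (1.486/0.016) × 81.53 × 2.728^(2/3) × 0.0040^(1/2) = 934.9 ft³/s

935 ft³/s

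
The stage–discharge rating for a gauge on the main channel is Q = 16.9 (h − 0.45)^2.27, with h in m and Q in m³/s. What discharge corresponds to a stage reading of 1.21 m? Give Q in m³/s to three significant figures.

9.06 m³/s

Q = 16.9 × (1.21 − 0.45)^2.27 = 16.9 × 0.76^2.27 = 9.064 m³/s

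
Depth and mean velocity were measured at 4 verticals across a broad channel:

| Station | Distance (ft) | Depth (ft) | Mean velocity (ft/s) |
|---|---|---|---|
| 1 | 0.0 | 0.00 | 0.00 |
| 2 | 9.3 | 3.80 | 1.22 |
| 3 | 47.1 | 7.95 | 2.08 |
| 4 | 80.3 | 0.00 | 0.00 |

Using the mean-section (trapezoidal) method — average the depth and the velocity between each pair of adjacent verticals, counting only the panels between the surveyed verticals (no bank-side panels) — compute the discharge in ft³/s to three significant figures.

514 ft³/s

Panel 1-2: Δb = 9.3 ft, d̄ = (0.00+3.80)/2 = 1.9, v̄ = (0.00+1.22)/2 = 0.61 → q = 9.3×1.9×0.61 = 10.78 ft³/s
Panel 2-3: Δb = 37.8 ft, d̄ = (3.80+7.95)/2 = 5.875, v̄ = (1.22+2.08)/2 = 1.65 → q = 37.8×5.875×1.65 = 366.4 ft³/s
Panel 3-4: Δb = 33.2 ft, d̄ = (7.95+0.00)/2 = 3.975, v̄ = (2.08+0.00)/2 = 1.04 → q = 33.2×3.975×1.04 = 137.2 ft³/s
Q = Σ q = 514.5 ft³/s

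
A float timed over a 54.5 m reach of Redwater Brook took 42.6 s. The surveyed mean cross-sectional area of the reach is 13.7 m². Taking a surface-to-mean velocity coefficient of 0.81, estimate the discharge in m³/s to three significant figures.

14.2 m³/s

v_surface = L / t̄ = 54.5 / 42.6 = 1.279 m/s
v_mean = 0.81 × 1.279 = 1.036 m/s
Q = A × v_mean = 13.7 × 1.036 = 14.20 m³/s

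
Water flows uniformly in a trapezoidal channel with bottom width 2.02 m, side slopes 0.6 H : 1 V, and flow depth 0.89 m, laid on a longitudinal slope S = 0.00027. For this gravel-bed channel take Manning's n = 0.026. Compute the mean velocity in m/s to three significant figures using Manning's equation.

0.427 m/s

A = (b + z·y)·y = (2.02 + 0.6×0.89)×0.89 = 2.273 m²
P = b + 2y√(1+z²) = 2.02 + 2×0.89×√(1+0.6²) = 4.096 m
R = A/P = 2.273/4.096 = 0.5550 m
Q = (1/n)·A·R^(2/3)·S^(1/2) = (1/0.026) × 2.273 × 0.5550^(2/3) × 0.00027^(1/2) = 0.9701 m³/s
V = Q/A = 0.9701/2.273 = 0.4268 m/s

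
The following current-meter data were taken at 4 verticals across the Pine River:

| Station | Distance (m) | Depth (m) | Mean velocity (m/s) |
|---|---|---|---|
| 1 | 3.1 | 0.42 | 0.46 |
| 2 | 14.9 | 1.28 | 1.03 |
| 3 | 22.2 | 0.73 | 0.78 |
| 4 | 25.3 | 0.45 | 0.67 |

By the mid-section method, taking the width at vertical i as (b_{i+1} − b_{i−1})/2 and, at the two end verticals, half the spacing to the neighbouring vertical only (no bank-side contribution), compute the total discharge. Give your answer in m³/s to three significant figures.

17.2 m³/s

w_1 = (14.9 − 3.1)/2 = 5.9 m; q_1 = 0.46 × 0.42 × 5.9 = 1.140 m³/s
w_2 = (22.2 − 3.1)/2 = 9.55 m; q_2 = 1.03 × 1.28 × 9.55 = 12.59 m³/s
w_3 = (25.3 − 14.9)/2 = 5.2 m; q_3 = 0.78 × 0.73 × 5.2 = 2.961 m³/s
w_4 = (25.3 − 22.2)/2 = 1.55 m; q_4 = 0.67 × 0.45 × 1.55 = 0.4673 m³/s
Q = Σ qᵢ = 17.16 m³/s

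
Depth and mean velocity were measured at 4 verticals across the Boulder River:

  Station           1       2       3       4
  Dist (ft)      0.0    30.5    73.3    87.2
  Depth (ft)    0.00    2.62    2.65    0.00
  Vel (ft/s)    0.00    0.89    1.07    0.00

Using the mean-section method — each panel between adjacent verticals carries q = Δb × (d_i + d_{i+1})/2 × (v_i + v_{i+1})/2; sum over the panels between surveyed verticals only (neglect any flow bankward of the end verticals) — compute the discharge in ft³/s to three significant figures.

138 ft³/s

Panel 1-2: Δb = 30.5 ft, d̄ = (0.00+2.62)/2 = 1.31, v̄ = (0.00+0.89)/2 = 0.445 → q = 30.5×1.31×0.445 = 17.78 ft³/s
Panel 2-3: Δb = 42.8 ft, d̄ = (2.62+2.65)/2 = 2.635, v̄ = (0.89+1.07)/2 = 0.98 → q = 42.8×2.635×0.98 = 110.5 ft³/s
Panel 3-4: Δb = 13.9 ft, d̄ = (2.65+0.00)/2 = 1.325, v̄ = (1.07+0.00)/2 = 0.535 → q = 13.9×1.325×0.535 = 9.853 ft³/s
Q = Σ q = 138.2 ft³/s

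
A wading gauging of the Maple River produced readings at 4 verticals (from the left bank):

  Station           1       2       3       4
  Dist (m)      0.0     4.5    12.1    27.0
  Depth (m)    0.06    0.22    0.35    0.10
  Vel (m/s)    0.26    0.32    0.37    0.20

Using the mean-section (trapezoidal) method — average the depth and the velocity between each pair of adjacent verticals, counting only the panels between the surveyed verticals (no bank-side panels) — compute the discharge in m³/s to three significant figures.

Panel 1-2: Δb = 4.5 m, d̄ = (0.06+0.22)/2 = 0.14, v̄ = (0.26+0.32)/2 = 0.29 → q = 4.5×0.14×0.29 = 0.1827 m³/s
Panel 2-3: Δb = 7.6 m, d̄ = (0.22+0.35)/2 = 0.285, v̄ = (0.32+0.37)/2 = 0.345 → q = 7.6×0.285×0.345 = 0.7473 m³/s
Panel 3-4: Δb = 14.9 m, d̄ = (0.35+0.10)/2 = 0.225, v̄ = (0.37+0.20)/2 = 0.285 → q = 14.9×0.225×0.285 = 0.9555 m³/s
Q = Σ q = 1.885 m³/s

1.89 m³/s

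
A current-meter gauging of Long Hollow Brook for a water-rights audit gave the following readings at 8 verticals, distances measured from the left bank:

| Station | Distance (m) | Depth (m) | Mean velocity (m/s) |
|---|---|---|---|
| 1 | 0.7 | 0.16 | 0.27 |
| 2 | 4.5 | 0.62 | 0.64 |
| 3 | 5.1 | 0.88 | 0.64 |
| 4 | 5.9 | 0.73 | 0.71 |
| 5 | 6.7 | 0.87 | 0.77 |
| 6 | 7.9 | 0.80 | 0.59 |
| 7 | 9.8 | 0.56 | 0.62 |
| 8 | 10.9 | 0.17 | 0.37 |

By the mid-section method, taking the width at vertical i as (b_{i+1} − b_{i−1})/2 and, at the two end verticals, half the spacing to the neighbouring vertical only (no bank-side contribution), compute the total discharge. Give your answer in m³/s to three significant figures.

3.72 m³/s

w_1 = (4.5 − 0.7)/2 = 1.9 m; q_1 = 0.27 × 0.16 × 1.9 = 0.08208 m³/s
w_2 = (5.1 − 0.7)/2 = 2.2 m; q_2 = 0.64 × 0.62 × 2.2 = 0.8730 m³/s
w_3 = (5.9 − 4.5)/2 = 0.7 m; q_3 = 0.64 × 0.88 × 0.7 = 0.3942 m³/s
w_4 = (6.7 − 5.1)/2 = 0.8 m; q_4 = 0.71 × 0.73 × 0.8 = 0.4146 m³/s
w_5 = (7.9 − 5.9)/2 = 1 m; q_5 = 0.77 × 0.87 × 1 = 0.6699 m³/s
w_6 = (9.8 − 6.7)/2 = 1.55 m; q_6 = 0.59 × 0.80 × 1.55 = 0.7316 m³/s
w_7 = (10.9 − 7.9)/2 = 1.5 m; q_7 = 0.62 × 0.56 × 1.5 = 0.5208 m³/s
w_8 = (10.9 − 9.8)/2 = 0.55 m; q_8 = 0.37 × 0.17 × 0.55 = 0.03460 m³/s
Q = Σ qᵢ = 3.721 m³/s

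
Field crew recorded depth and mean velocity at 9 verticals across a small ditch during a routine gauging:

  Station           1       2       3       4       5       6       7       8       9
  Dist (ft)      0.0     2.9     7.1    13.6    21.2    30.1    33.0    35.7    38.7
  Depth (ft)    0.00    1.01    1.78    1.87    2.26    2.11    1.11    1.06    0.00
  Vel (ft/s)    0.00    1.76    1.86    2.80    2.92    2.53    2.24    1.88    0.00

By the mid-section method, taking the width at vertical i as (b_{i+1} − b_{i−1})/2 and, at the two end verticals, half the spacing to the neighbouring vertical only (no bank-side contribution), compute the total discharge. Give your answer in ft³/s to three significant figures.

w_2 = (7.1 − 0.0)/2 = 3.55 ft; q_2 = 1.76 × 1.01 × 3.55 = 6.310 ft³/s
w_3 = (13.6 − 2.9)/2 = 5.35 ft; q_3 = 1.86 × 1.78 × 5.35 = 17.71 ft³/s
w_4 = (21.2 − 7.1)/2 = 7.05 ft; q_4 = 2.80 × 1.87 × 7.05 = 36.91 ft³/s
w_5 = (30.1 − 13.6)/2 = 8.25 ft; q_5 = 2.92 × 2.26 × 8.25 = 54.44 ft³/s
w_6 = (33.0 − 21.2)/2 = 5.9 ft; q_6 = 2.53 × 2.11 × 5.9 = 31.50 ft³/s
w_7 = (35.7 − 30.1)/2 = 2.8 ft; q_7 = 2.24 × 1.11 × 2.8 = 6.962 ft³/s
w_8 = (38.7 − 33.0)/2 = 2.85 ft; q_8 = 1.88 × 1.06 × 2.85 = 5.679 ft³/s
Stations 1, 9 contribute zero (depth or velocity is 0).
Q = Σ qᵢ = 159.5 ft³/s

160 ft³/s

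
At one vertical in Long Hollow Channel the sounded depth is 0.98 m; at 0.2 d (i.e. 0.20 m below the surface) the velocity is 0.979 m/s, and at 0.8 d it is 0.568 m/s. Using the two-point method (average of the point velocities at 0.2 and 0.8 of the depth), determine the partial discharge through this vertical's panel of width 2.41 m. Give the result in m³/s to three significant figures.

1.83 m³/s

v̄ = (0.979 + 0.568) / 2 = 0.7735 m/s
q = v̄ × d × w = 0.7735 × 0.98 × 2.41 = 1.827 m³/s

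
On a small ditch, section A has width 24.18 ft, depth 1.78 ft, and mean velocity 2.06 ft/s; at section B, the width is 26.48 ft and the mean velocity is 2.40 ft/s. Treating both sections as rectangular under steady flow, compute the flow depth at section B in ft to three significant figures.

Q = A₁V₁ = (24.18×1.78) × 2.06 = 88.66 ft³/s
d₂ = Q/(b₂ V₂) = 88.66/(26.48×2.40) = 1.395 ft

1.40 ft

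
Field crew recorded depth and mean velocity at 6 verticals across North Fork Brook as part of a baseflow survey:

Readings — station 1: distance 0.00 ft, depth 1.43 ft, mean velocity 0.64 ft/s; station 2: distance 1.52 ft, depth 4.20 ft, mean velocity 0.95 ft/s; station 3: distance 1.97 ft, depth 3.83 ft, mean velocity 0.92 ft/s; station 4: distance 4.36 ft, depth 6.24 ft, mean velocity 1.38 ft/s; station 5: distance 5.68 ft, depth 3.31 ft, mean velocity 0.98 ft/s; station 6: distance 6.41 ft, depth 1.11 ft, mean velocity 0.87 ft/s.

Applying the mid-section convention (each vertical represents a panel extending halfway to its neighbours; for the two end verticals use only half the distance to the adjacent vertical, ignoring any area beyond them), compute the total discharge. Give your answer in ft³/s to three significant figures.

29.3 ft³/s

w_1 = (1.52 − 0.00)/2 = 0.76 ft; q_1 = 0.64 × 1.43 × 0.76 = 0.6956 ft³/s
w_2 = (1.97 − 0.00)/2 = 0.985 ft; q_2 = 0.95 × 4.20 × 0.985 = 3.930 ft³/s
w_3 = (4.36 − 1.52)/2 = 1.42 ft; q_3 = 0.92 × 3.83 × 1.42 = 5.004 ft³/s
w_4 = (5.68 − 1.97)/2 = 1.855 ft; q_4 = 1.38 × 6.24 × 1.855 = 15.97 ft³/s
w_5 = (6.41 − 4.36)/2 = 1.025 ft; q_5 = 0.98 × 3.31 × 1.025 = 3.325 ft³/s
w_6 = (6.41 − 5.68)/2 = 0.365 ft; q_6 = 0.87 × 1.11 × 0.365 = 0.3525 ft³/s
Q = Σ qᵢ = 29.28 ft³/s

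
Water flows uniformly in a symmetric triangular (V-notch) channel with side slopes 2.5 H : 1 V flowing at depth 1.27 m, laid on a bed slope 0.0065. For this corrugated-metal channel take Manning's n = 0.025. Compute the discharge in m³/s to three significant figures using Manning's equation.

A = z·y² = 2.5×1.27² = 4.032 m²
P = 2y√(1+z²) = 2×1.27×√(1+2.5²) = 6.839 m
R = A/P = 4.032/6.839 = 0.5896 m
Q = (1/n)·A·R^(2/3)·S^(1/2) = (1/0.025) × 4.032 × 0.5896^(2/3) × 0.0065^(1/2) = 9.143 m³/s

9.14 m³/s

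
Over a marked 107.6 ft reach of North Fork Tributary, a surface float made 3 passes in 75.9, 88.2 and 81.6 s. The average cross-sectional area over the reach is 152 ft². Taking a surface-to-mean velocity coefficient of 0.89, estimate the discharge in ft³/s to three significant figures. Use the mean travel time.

178 ft³/s

t̄ = (75.9 + 88.2 + 81.6) / 3 = 81.9 s
v_surface = L / t̄ = 107.6 / 81.9 = 1.314 ft/s
v_mean = 0.89 × 1.314 = 1.169 ft/s
Q = A × v_mean = 152 × 1.169 = 177.7 ft³/s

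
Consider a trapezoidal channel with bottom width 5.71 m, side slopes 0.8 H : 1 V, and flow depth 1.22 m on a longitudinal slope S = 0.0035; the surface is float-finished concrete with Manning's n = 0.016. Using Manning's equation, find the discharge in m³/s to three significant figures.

A = (b + z·y)·y = (5.71 + 0.8×1.22)×1.22 = 8.157 m²
P = b + 2y√(1+z²) = 5.71 + 2×1.22×√(1+0.8²) = 8.835 m
R = A/P = 8.157/8.835 = 0.9233 m
Q = (1/n)·A·R^(2/3)·S^(1/2) = (1/0.016) × 8.157 × 0.9233^(2/3) × 0.0035^(1/2) = 28.60 m³/s

28.6 m³/s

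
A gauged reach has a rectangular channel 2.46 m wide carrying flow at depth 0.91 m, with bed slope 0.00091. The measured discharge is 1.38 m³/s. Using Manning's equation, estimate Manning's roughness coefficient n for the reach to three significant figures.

A = b·y = 2.46 × 0.91 = 2.239 m²
P = b + 2y = 2.46 + 2×0.91 = 4.280 m
R = A/P = 2.239/4.280 = 0.5230 m
n = (1/Q)·A·R^(2/3)·S^(1/2) = (1/1.38) × 2.239 × 0.6492 × 0.03017 = 0.03177

0.0318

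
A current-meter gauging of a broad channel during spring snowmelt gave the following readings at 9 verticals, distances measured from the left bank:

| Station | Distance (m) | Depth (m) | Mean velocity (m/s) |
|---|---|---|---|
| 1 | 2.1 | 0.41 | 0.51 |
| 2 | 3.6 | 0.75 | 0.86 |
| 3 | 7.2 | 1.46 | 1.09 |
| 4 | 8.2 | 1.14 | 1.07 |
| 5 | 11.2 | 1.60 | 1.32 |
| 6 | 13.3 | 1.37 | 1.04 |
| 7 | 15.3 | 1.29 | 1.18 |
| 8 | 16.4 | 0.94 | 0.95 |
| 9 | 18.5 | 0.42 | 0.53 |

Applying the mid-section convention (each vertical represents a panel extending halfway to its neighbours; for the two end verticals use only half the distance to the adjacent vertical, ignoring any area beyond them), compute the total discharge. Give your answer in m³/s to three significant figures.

w_1 = (3.6 − 2.1)/2 = 0.75 m; q_1 = 0.51 × 0.41 × 0.75 = 0.1568 m³/s
w_2 = (7.2 − 2.1)/2 = 2.55 m; q_2 = 0.86 × 0.75 × 2.55 = 1.645 m³/s
w_3 = (8.2 − 3.6)/2 = 2.3 m; q_3 = 1.09 × 1.46 × 2.3 = 3.660 m³/s
w_4 = (11.2 − 7.2)/2 = 2 m; q_4 = 1.07 × 1.14 × 2 = 2.440 m³/s
w_5 = (13.3 − 8.2)/2 = 2.55 m; q_5 = 1.32 × 1.60 × 2.55 = 5.386 m³/s
w_6 = (15.3 − 11.2)/2 = 2.05 m; q_6 = 1.04 × 1.37 × 2.05 = 2.921 m³/s
w_7 = (16.4 − 13.3)/2 = 1.55 m; q_7 = 1.18 × 1.29 × 1.55 = 2.359 m³/s
w_8 = (18.5 − 15.3)/2 = 1.6 m; q_8 = 0.95 × 0.94 × 1.6 = 1.429 m³/s
w_9 = (18.5 − 16.4)/2 = 1.05 m; q_9 = 0.53 × 0.42 × 1.05 = 0.2337 m³/s
Q = Σ qᵢ = 20.23 m³/s

20.2 m³/s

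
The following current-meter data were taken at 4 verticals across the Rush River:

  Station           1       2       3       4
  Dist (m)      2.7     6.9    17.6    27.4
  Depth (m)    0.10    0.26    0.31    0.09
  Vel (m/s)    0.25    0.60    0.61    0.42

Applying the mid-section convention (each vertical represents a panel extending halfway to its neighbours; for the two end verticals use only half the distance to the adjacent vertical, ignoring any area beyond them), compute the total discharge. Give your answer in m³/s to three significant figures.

w_1 = (6.9 − 2.7)/2 = 2.1 m; q_1 = 0.25 × 0.10 × 2.1 = 0.05250 m³/s
w_2 = (17.6 − 2.7)/2 = 7.45 m; q_2 = 0.60 × 0.26 × 7.45 = 1.162 m³/s
w_3 = (27.4 − 6.9)/2 = 10.25 m; q_3 = 0.61 × 0.31 × 10.25 = 1.938 m³/s
w_4 = (27.4 − 17.6)/2 = 4.9 m; q_4 = 0.42 × 0.09 × 4.9 = 0.1852 m³/s
Q = Σ qᵢ = 3.338 m³/s

3.34 m³/s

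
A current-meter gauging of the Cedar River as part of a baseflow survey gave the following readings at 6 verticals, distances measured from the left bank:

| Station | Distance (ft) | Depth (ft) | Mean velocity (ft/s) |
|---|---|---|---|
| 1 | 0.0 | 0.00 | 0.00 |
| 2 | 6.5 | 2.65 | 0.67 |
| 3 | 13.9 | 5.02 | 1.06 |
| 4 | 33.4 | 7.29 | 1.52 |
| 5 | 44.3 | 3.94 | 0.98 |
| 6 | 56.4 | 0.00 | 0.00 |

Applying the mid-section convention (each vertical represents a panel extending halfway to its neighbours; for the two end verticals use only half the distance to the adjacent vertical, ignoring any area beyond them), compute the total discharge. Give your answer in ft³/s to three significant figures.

w_2 = (13.9 − 0.0)/2 = 6.95 ft; q_2 = 0.67 × 2.65 × 6.95 = 12.34 ft³/s
w_3 = (33.4 − 6.5)/2 = 13.45 ft; q_3 = 1.06 × 5.02 × 13.45 = 71.57 ft³/s
w_4 = (44.3 − 13.9)/2 = 15.2 ft; q_4 = 1.52 × 7.29 × 15.2 = 168.4 ft³/s
w_5 = (56.4 − 33.4)/2 = 11.5 ft; q_5 = 0.98 × 3.94 × 11.5 = 44.40 ft³/s
Stations 1, 6 contribute zero (depth or velocity is 0).
Q = Σ qᵢ = 296.7 ft³/s

297 ft³/s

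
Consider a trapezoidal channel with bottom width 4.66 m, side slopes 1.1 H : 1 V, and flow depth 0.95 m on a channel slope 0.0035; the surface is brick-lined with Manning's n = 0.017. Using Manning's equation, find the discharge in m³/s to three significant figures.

15.2 m³/s

A = (b + z·y)·y = (4.66 + 1.1×0.95)×0.95 = 5.420 m²
P = b + 2y√(1+z²) = 4.66 + 2×0.95×√(1+1.1²) = 7.485 m
R = A/P = 5.420/7.485 = 0.7241 m
Q = (1/n)·A·R^(2/3)·S^(1/2) = (1/0.017) × 5.420 × 0.7241^(2/3) × 0.0035^(1/2) = 15.21 m³/s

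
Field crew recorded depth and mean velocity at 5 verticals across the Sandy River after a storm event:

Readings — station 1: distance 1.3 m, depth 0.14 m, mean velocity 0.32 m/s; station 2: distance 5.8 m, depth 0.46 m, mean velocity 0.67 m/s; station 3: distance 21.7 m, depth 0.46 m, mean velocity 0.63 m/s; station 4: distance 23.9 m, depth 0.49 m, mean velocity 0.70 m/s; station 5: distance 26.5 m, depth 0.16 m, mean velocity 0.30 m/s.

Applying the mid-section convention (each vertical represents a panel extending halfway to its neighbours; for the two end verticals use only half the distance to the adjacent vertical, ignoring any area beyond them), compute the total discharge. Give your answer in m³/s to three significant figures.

w_1 = (5.8 − 1.3)/2 = 2.25 m; q_1 = 0.32 × 0.14 × 2.25 = 0.1008 m³/s
w_2 = (21.7 − 1.3)/2 = 10.2 m; q_2 = 0.67 × 0.46 × 10.2 = 3.144 m³/s
w_3 = (23.9 − 5.8)/2 = 9.05 m; q_3 = 0.63 × 0.46 × 9.05 = 2.623 m³/s
w_4 = (26.5 − 21.7)/2 = 2.4 m; q_4 = 0.70 × 0.49 × 2.4 = 0.8232 m³/s
w_5 = (26.5 − 23.9)/2 = 1.3 m; q_5 = 0.30 × 0.16 × 1.3 = 0.06240 m³/s
Q = Σ qᵢ = 6.753 m³/s

6.75 m³/s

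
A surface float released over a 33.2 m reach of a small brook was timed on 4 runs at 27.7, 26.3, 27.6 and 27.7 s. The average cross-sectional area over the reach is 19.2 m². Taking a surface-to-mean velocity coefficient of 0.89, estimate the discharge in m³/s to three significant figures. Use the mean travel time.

t̄ = (27.7 + 26.3 + 27.6 + 27.7) / 4 = 27.325 s
v_surface = L / t̄ = 33.2 / 27.325 = 1.215 m/s
v_mean = 0.89 × 1.215 = 1.081 m/s
Q = A × v_mean = 19.2 × 1.081 = 20.76 m³/s

20.8 m³/s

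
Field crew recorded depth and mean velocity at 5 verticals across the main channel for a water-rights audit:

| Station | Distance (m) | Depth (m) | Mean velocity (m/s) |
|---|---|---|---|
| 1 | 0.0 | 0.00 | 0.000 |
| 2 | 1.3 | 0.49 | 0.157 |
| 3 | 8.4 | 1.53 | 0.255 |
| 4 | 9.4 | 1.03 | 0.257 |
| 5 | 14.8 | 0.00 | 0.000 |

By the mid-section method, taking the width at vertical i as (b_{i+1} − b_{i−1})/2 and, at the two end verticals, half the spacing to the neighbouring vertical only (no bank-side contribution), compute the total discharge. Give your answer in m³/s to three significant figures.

w_2 = (8.4 − 0.0)/2 = 4.2 m; q_2 = 0.157 × 0.49 × 4.2 = 0.3231 m³/s
w_3 = (9.4 − 1.3)/2 = 4.05 m; q_3 = 0.255 × 1.53 × 4.05 = 1.580 m³/s
w_4 = (14.8 − 8.4)/2 = 3.2 m; q_4 = 0.257 × 1.03 × 3.2 = 0.8471 m³/s
Stations 1, 5 contribute zero (depth or velocity is 0).
Q = Σ qᵢ = 2.750 m³/s

2.75 m³/s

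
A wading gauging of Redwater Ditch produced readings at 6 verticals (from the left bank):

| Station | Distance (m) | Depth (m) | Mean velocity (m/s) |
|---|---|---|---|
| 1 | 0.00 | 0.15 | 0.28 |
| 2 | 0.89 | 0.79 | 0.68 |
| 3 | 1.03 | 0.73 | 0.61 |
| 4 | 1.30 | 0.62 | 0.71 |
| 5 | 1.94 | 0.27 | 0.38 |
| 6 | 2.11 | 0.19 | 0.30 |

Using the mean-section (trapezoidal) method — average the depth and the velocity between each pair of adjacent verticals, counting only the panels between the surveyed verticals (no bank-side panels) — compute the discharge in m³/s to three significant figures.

0.558 m³/s

Panel 1-2: Δb = 0.89 m, d̄ = (0.15+0.79)/2 = 0.47, v̄ = (0.28+0.68)/2 = 0.48 → q = 0.89×0.47×0.48 = 0.2008 m³/s
Panel 2-3: Δb = 0.14 m, d̄ = (0.79+0.73)/2 = 0.76, v̄ = (0.68+0.61)/2 = 0.645 → q = 0.14×0.76×0.645 = 0.06863 m³/s
Panel 3-4: Δb = 0.27 m, d̄ = (0.73+0.62)/2 = 0.675, v̄ = (0.61+0.71)/2 = 0.66 → q = 0.27×0.675×0.66 = 0.1203 m³/s
Panel 4-5: Δb = 0.64 m, d̄ = (0.62+0.27)/2 = 0.445, v̄ = (0.71+0.38)/2 = 0.545 → q = 0.64×0.445×0.545 = 0.1552 m³/s
Panel 5-6: Δb = 0.17 m, d̄ = (0.27+0.19)/2 = 0.23, v̄ = (0.38+0.30)/2 = 0.34 → q = 0.17×0.23×0.34 = 0.01329 m³/s
Q = Σ q = 0.5582 m³/s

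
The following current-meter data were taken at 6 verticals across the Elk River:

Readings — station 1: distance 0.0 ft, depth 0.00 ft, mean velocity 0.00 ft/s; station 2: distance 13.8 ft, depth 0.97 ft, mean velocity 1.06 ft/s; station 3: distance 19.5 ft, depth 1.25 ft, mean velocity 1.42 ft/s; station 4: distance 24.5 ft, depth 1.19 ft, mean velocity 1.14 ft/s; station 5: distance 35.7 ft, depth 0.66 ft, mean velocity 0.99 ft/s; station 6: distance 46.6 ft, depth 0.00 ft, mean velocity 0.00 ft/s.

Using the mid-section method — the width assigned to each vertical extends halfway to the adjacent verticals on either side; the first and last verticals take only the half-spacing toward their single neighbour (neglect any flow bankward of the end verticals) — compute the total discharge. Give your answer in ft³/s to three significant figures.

w_2 = (19.5 − 0.0)/2 = 9.75 ft; q_2 = 1.06 × 0.97 × 9.75 = 10.02 ft³/s
w_3 = (24.5 − 13.8)/2 = 5.35 ft; q_3 = 1.42 × 1.25 × 5.35 = 9.496 ft³/s
w_4 = (35.7 − 19.5)/2 = 8.1 ft; q_4 = 1.14 × 1.19 × 8.1 = 10.99 ft³/s
w_5 = (46.6 − 24.5)/2 = 11.05 ft; q_5 = 0.99 × 0.66 × 11.05 = 7.220 ft³/s
Stations 1, 6 contribute zero (depth or velocity is 0).
Q = Σ qᵢ = 37.73 ft³/s

37.7 ft³/s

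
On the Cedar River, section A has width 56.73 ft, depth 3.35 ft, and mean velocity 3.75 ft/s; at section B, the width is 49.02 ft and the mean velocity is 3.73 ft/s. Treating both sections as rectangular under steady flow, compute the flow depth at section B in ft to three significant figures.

3.90 ft

Q = A₁V₁ = (56.73×3.35) × 3.75 = 712.7 ft³/s
d₂ = Q/(b₂ V₂) = 712.7/(49.02×3.73) = 3.898 ft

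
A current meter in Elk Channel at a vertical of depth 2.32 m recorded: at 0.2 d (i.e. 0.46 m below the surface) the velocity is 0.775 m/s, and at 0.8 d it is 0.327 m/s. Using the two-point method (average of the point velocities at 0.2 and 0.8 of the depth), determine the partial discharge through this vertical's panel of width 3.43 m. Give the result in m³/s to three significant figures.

v̄ = (0.775 + 0.327) / 2 = 0.5510 m/s
q = v̄ × d × w = 0.5510 × 2.32 × 3.43 = 4.385 m³/s

4.38 m³/s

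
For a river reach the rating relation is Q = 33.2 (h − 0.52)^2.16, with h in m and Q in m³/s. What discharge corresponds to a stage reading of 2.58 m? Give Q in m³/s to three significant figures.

Q = 33.2 × (2.58 − 0.52)^2.16 = 33.2 × 2.06^2.16 = 158.2 m³/s

158 m³/s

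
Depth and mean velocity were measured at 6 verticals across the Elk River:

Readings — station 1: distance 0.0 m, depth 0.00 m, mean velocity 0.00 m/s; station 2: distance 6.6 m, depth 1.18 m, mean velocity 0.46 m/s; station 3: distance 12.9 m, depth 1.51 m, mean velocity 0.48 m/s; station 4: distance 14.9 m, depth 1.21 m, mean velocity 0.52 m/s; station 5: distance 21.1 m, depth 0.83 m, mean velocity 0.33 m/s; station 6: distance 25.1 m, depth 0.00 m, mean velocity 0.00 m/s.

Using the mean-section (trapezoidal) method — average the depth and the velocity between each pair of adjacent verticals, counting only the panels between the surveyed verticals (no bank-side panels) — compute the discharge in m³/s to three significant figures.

9.20 m³/s

Panel 1-2: Δb = 6.6 m, d̄ = (0.00+1.18)/2 = 0.59, v̄ = (0.00+0.46)/2 = 0.23 → q = 6.6×0.59×0.23 = 0.8956 m³/s
Panel 2-3: Δb = 6.3 m, d̄ = (1.18+1.51)/2 = 1.345, v̄ = (0.46+0.48)/2 = 0.47 → q = 6.3×1.345×0.47 = 3.983 m³/s
Panel 3-4: Δb = 2 m, d̄ = (1.51+1.21)/2 = 1.36, v̄ = (0.48+0.52)/2 = 0.5 → q = 2×1.36×0.5 = 1.360 m³/s
Panel 4-5: Δb = 6.2 m, d̄ = (1.21+0.83)/2 = 1.02, v̄ = (0.52+0.33)/2 = 0.425 → q = 6.2×1.02×0.425 = 2.688 m³/s
Panel 5-6: Δb = 4 m, d̄ = (0.83+0.00)/2 = 0.415, v̄ = (0.33+0.00)/2 = 0.165 → q = 4×0.415×0.165 = 0.2739 m³/s
Q = Σ q = 9.200 m³/s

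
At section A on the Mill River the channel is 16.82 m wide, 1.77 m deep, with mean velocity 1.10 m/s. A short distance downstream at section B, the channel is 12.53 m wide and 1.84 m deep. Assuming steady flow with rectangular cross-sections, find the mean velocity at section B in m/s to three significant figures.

1.42 m/s

Q = A₁V₁ = (16.82×1.77) × 1.10 = 32.75 m³/s
A₂ = 12.53 × 1.84 = 23.06 m²
V₂ = Q/A₂ = 32.75/23.06 = 1.420 m/s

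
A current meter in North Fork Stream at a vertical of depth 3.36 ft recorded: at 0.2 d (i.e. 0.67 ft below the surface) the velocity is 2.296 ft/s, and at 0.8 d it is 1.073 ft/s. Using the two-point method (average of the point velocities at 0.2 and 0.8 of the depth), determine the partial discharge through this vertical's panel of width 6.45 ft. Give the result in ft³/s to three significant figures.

v̄ = (2.296 + 1.073) / 2 = 1.685 ft/s
q = v̄ × d × w = 1.685 × 3.36 × 6.45 = 36.51 ft³/s

36.5 ft³/s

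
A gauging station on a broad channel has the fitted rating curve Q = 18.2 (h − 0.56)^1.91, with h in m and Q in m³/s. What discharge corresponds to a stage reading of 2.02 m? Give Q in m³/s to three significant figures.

Q = 18.2 × (2.02 − 0.56)^1.91 = 18.2 × 1.46^1.91 = 37.50 m³/s

37.5 m³/s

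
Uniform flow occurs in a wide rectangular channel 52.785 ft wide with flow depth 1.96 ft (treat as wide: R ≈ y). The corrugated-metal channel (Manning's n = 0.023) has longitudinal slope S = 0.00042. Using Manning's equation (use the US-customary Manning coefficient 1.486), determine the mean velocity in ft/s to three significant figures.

A = b·y = 52.785 × 1.96 = 103.5 ft²
Wide channel: R ≈ y = 1.96 ft
Q = (1.486/n)·A·R^(2/3)·S^(1/2) = (1.486/0.023) × 103.5 × 1.960^(2/3) × 0.00042^(1/2) = 214.5 ft³/s
V = Q/A = 214.5/103.5 = 2.074 ft/s

2.07 ft/s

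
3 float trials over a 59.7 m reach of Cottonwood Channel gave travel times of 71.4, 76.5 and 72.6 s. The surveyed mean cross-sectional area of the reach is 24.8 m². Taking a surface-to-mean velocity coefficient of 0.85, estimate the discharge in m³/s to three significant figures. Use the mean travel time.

t̄ = (71.4 + 76.5 + 72.6) / 3 = 73.5 s
v_surface = L / t̄ = 59.7 / 73.5 = 0.8122 m/s
v_mean = 0.85 × 0.8122 = 0.6904 m/s
Q = A × v_mean = 24.8 × 0.6904 = 17.12 m³/s

17.1 m³/s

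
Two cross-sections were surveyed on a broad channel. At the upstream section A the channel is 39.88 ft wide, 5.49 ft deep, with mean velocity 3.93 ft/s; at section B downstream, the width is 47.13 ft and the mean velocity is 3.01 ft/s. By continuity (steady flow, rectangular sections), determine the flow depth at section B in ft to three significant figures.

6.07 ft

Q = A₁V₁ = (39.88×5.49) × 3.93 = 860.4 ft³/s
d₂ = Q/(b₂ V₂) = 860.4/(47.13×3.01) = 6.065 ft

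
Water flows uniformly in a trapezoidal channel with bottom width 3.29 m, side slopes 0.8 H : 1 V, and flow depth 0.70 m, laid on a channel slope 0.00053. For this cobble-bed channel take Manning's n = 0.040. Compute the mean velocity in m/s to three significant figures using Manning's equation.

0.377 m/s

A = (b + z·y)·y = (3.29 + 0.8×0.70)×0.70 = 2.695 m²
P = b + 2y√(1+z²) = 3.29 + 2×0.70×√(1+0.8²) = 5.083 m
R = A/P = 2.695/5.083 = 0.5302 m
Q = (1/n)·A·R^(2/3)·S^(1/2) = (1/0.040) × 2.695 × 0.5302^(2/3) × 0.00053^(1/2) = 1.016 m³/s
V = Q/A = 1.016/2.695 = 0.3770 m/s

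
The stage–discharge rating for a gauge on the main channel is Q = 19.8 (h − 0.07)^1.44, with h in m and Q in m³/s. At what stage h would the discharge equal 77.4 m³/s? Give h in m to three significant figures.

2.65 m

h − h₀ = (Q/C)^(1/b) = (77.4/19.8)^(1/1.44) = 2.577 m
h = 0.07 + 2.577 = 2.647 m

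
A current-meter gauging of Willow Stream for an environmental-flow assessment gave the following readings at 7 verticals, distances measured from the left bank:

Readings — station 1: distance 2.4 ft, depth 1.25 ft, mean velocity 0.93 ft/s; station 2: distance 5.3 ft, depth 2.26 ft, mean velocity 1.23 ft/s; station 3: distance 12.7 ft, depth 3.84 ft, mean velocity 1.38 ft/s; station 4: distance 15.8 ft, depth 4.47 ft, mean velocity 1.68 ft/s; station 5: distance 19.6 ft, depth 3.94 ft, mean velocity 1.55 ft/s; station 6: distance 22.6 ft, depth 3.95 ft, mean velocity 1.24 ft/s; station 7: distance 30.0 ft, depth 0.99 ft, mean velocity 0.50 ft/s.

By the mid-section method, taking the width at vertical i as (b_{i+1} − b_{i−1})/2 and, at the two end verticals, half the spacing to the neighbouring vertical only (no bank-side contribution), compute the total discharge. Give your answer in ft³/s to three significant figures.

w_1 = (5.3 − 2.4)/2 = 1.45 ft; q_1 = 0.93 × 1.25 × 1.45 = 1.686 ft³/s
w_2 = (12.7 − 2.4)/2 = 5.15 ft; q_2 = 1.23 × 2.26 × 5.15 = 14.32 ft³/s
w_3 = (15.8 − 5.3)/2 = 5.25 ft; q_3 = 1.38 × 3.84 × 5.25 = 27.82 ft³/s
w_4 = (19.6 − 12.7)/2 = 3.45 ft; q_4 = 1.68 × 4.47 × 3.45 = 25.91 ft³/s
w_5 = (22.6 − 15.8)/2 = 3.4 ft; q_5 = 1.55 × 3.94 × 3.4 = 20.76 ft³/s
w_6 = (30.0 − 19.6)/2 = 5.2 ft; q_6 = 1.24 × 3.95 × 5.2 = 25.47 ft³/s
w_7 = (30.0 − 22.6)/2 = 3.7 ft; q_7 = 0.50 × 0.99 × 3.7 = 1.832 ft³/s
Q = Σ qᵢ = 117.8 ft³/s

118 ft³/s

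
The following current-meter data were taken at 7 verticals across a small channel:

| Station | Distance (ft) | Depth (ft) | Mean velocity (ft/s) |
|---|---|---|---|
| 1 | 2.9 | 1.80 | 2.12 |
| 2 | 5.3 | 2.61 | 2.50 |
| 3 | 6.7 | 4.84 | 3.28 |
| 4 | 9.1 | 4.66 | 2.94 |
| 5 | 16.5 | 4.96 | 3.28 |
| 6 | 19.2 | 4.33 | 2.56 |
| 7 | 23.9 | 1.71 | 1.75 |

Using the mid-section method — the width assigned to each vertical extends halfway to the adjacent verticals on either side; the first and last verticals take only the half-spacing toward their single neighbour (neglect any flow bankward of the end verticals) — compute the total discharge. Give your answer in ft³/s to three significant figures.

244 ft³/s

w_1 = (5.3 − 2.9)/2 = 1.2 ft; q_1 = 2.12 × 1.80 × 1.2 = 4.579 ft³/s
w_2 = (6.7 − 2.9)/2 = 1.9 ft; q_2 = 2.50 × 2.61 × 1.9 = 12.40 ft³/s
w_3 = (9.1 − 5.3)/2 = 1.9 ft; q_3 = 3.28 × 4.84 × 1.9 = 30.16 ft³/s
w_4 = (16.5 − 6.7)/2 = 4.9 ft; q_4 = 2.94 × 4.66 × 4.9 = 67.13 ft³/s
w_5 = (19.2 − 9.1)/2 = 5.05 ft; q_5 = 3.28 × 4.96 × 5.05 = 82.16 ft³/s
w_6 = (23.9 − 16.5)/2 = 3.7 ft; q_6 = 2.56 × 4.33 × 3.7 = 41.01 ft³/s
w_7 = (23.9 − 19.2)/2 = 2.35 ft; q_7 = 1.75 × 1.71 × 2.35 = 7.032 ft³/s
Q = Σ qᵢ = 244.5 ft³/s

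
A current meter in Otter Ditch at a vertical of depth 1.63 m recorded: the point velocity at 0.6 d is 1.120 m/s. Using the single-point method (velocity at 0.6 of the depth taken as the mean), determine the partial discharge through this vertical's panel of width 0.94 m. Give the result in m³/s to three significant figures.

1.72 m³/s

v̄ = v₀.₆ = 1.120 m/s
q = v̄ × d × w = 1.120 × 1.63 × 0.94 = 1.716 m³/s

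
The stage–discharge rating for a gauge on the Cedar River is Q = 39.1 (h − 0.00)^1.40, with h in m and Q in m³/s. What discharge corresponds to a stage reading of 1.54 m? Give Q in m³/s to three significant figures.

Q = 39.1 × (1.54 − 0.00)^1.40 = 39.1 × 1.54^1.40 = 71.57 m³/s

71.6 m³/s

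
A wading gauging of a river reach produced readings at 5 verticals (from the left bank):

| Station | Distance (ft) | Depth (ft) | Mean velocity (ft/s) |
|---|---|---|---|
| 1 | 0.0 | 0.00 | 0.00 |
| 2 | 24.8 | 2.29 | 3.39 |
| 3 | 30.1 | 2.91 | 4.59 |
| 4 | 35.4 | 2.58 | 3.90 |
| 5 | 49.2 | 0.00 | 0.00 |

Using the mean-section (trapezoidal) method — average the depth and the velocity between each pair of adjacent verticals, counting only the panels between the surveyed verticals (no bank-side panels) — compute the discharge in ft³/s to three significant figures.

200 ft³/s

Panel 1-2: Δb = 24.8 ft, d̄ = (0.00+2.29)/2 = 1.145, v̄ = (0.00+3.39)/2 = 1.695 → q = 24.8×1.145×1.695 = 48.13 ft³/s
Panel 2-3: Δb = 5.3 ft, d̄ = (2.29+2.91)/2 = 2.6, v̄ = (3.39+4.59)/2 = 3.99 → q = 5.3×2.6×3.99 = 54.98 ft³/s
Panel 3-4: Δb = 5.3 ft, d̄ = (2.91+2.58)/2 = 2.745, v̄ = (4.59+3.90)/2 = 4.245 → q = 5.3×2.745×4.245 = 61.76 ft³/s
Panel 4-5: Δb = 13.8 ft, d̄ = (2.58+0.00)/2 = 1.29, v̄ = (3.90+0.00)/2 = 1.95 → q = 13.8×1.29×1.95 = 34.71 ft³/s
Q = Σ q = 199.6 ft³/s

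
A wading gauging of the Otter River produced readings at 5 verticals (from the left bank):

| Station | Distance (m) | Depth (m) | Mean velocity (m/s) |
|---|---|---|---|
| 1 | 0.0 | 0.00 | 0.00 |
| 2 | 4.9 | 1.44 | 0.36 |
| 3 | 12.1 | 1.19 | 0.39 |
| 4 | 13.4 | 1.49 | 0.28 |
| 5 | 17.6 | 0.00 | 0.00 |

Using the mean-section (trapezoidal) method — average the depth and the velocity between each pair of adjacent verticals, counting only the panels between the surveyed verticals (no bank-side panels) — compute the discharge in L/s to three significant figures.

5210 L/s

Panel 1-2: Δb = 4.9 m, d̄ = (0.00+1.44)/2 = 0.72, v̄ = (0.00+0.36)/2 = 0.18 → q = 4.9×0.72×0.18 = 0.6350 m³/s
Panel 2-3: Δb = 7.2 m, d̄ = (1.44+1.19)/2 = 1.315, v̄ = (0.36+0.39)/2 = 0.375 → q = 7.2×1.315×0.375 = 3.551 m³/s
Panel 3-4: Δb = 1.3 m, d̄ = (1.19+1.49)/2 = 1.34, v̄ = (0.39+0.28)/2 = 0.335 → q = 1.3×1.34×0.335 = 0.5836 m³/s
Panel 4-5: Δb = 4.2 m, d̄ = (1.49+0.00)/2 = 0.745, v̄ = (0.28+0.00)/2 = 0.14 → q = 4.2×0.745×0.14 = 0.4381 m³/s
Q = Σ q = 5.207 m³/s
= 5.207 × 1000 = 5207 L/s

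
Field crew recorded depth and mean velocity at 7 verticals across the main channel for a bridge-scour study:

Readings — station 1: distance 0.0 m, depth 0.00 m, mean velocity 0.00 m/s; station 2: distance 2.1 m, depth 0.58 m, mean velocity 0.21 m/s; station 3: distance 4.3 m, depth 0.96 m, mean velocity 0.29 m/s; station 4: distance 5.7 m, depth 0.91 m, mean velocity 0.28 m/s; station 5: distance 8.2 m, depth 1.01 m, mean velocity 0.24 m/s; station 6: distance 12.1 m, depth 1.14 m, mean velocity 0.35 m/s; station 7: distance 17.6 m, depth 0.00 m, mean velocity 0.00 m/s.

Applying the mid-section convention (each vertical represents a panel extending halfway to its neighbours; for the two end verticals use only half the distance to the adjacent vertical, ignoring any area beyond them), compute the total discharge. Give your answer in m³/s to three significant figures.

w_2 = (4.3 − 0.0)/2 = 2.15 m; q_2 = 0.21 × 0.58 × 2.15 = 0.2619 m³/s
w_3 = (5.7 − 2.1)/2 = 1.8 m; q_3 = 0.29 × 0.96 × 1.8 = 0.5011 m³/s
w_4 = (8.2 − 4.3)/2 = 1.95 m; q_4 = 0.28 × 0.91 × 1.95 = 0.4969 m³/s
w_5 = (12.1 − 5.7)/2 = 3.2 m; q_5 = 0.24 × 1.01 × 3.2 = 0.7757 m³/s
w_6 = (17.6 − 8.2)/2 = 4.7 m; q_6 = 0.35 × 1.14 × 4.7 = 1.875 m³/s
Stations 1, 7 contribute zero (depth or velocity is 0).
Q = Σ qᵢ = 3.911 m³/s

3.91 m³/s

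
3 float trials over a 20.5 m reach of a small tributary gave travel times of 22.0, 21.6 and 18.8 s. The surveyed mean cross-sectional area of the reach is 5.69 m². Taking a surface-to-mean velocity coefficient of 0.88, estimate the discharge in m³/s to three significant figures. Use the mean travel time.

t̄ = (22.0 + 21.6 + 18.8) / 3 = 20.8 s
v_surface = L / t̄ = 20.5 / 20.8 = 0.9856 m/s
v_mean = 0.88 × 0.9856 = 0.8673 m/s
Q = A × v_mean = 5.69 × 0.8673 = 4.935 m³/s

4.93 m³/s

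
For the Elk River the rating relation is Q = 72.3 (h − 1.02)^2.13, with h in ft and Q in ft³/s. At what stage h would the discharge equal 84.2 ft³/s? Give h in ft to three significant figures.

2.09 ft

h − h₀ = (Q/C)^(1/b) = (84.2/72.3)^(1/2.13) = 1.074 ft
h = 1.02 + 1.074 = 2.094 ft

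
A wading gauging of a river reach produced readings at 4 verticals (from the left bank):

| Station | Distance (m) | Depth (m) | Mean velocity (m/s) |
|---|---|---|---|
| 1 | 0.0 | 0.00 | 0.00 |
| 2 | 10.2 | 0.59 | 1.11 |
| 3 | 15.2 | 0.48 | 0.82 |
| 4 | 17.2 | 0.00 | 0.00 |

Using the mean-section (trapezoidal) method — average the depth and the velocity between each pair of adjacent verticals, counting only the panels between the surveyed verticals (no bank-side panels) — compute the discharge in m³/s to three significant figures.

4.45 m³/s

Panel 1-2: Δb = 10.2 m, d̄ = (0.00+0.59)/2 = 0.295, v̄ = (0.00+1.11)/2 = 0.555 → q = 10.2×0.295×0.555 = 1.670 m³/s
Panel 2-3: Δb = 5 m, d̄ = (0.59+0.48)/2 = 0.535, v̄ = (1.11+0.82)/2 = 0.965 → q = 5×0.535×0.965 = 2.581 m³/s
Panel 3-4: Δb = 2 m, d̄ = (0.48+0.00)/2 = 0.24, v̄ = (0.82+0.00)/2 = 0.41 → q = 2×0.24×0.41 = 0.1968 m³/s
Q = Σ q = 4.448 m³/s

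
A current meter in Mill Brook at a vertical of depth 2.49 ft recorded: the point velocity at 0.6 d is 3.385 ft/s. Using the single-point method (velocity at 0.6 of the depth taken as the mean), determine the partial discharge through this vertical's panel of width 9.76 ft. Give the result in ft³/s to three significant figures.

82.3 ft³/s

v̄ = v₀.₆ = 3.385 ft/s
q = v̄ × d × w = 3.385 × 2.49 × 9.76 = 82.26 ft³/s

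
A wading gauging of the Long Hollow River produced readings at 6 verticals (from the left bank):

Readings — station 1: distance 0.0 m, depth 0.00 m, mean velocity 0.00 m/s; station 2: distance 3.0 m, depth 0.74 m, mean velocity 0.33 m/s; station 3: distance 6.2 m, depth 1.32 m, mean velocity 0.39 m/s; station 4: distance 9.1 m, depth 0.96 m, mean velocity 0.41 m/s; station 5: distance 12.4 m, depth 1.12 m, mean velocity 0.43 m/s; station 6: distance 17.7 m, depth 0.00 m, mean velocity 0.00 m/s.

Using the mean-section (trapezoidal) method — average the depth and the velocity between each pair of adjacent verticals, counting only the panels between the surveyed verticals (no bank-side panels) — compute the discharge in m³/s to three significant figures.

4.77 m³/s

Panel 1-2: Δb = 3 m, d̄ = (0.00+0.74)/2 = 0.37, v̄ = (0.00+0.33)/2 = 0.165 → q = 3×0.37×0.165 = 0.1832 m³/s
Panel 2-3: Δb = 3.2 m, d̄ = (0.74+1.32)/2 = 1.03, v̄ = (0.33+0.39)/2 = 0.36 → q = 3.2×1.03×0.36 = 1.187 m³/s
Panel 3-4: Δb = 2.9 m, d̄ = (1.32+0.96)/2 = 1.14, v̄ = (0.39+0.41)/2 = 0.4 → q = 2.9×1.14×0.4 = 1.322 m³/s
Panel 4-5: Δb = 3.3 m, d̄ = (0.96+1.12)/2 = 1.04, v̄ = (0.41+0.43)/2 = 0.42 → q = 3.3×1.04×0.42 = 1.441 m³/s
Panel 5-6: Δb = 5.3 m, d̄ = (1.12+0.00)/2 = 0.56, v̄ = (0.43+0.00)/2 = 0.215 → q = 5.3×0.56×0.215 = 0.6381 m³/s
Q = Σ q = 4.772 m³/s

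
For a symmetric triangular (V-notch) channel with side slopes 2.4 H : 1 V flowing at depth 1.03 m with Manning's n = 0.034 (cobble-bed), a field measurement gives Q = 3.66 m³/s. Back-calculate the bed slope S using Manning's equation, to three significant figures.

0.00644

A = z·y² = 2.4×1.03² = 2.546 m²
P = 2y√(1+z²) = 2×1.03×√(1+2.4²) = 5.356 m
R = A/P = 2.546/5.356 = 0.4754 m
S = (Q·n / (1·A·R^(2/3)))² = (3.66×0.034 / (1×2.546×0.6091))² = 0.006438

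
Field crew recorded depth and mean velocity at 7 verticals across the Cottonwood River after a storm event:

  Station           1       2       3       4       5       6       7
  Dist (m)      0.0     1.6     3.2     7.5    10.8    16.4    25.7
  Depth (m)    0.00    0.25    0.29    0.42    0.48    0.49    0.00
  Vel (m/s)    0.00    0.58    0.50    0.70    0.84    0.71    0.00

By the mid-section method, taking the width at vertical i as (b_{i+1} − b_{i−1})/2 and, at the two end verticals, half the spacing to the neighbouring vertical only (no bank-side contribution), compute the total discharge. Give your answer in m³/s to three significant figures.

6.16 m³/s

w_2 = (3.2 − 0.0)/2 = 1.6 m; q_2 = 0.58 × 0.25 × 1.6 = 0.2320 m³/s
w_3 = (7.5 − 1.6)/2 = 2.95 m; q_3 = 0.50 × 0.29 × 2.95 = 0.4278 m³/s
w_4 = (10.8 − 3.2)/2 = 3.8 m; q_4 = 0.70 × 0.42 × 3.8 = 1.117 m³/s
w_5 = (16.4 − 7.5)/2 = 4.45 m; q_5 = 0.84 × 0.48 × 4.45 = 1.794 m³/s
w_6 = (25.7 − 10.8)/2 = 7.45 m; q_6 = 0.71 × 0.49 × 7.45 = 2.592 m³/s
Stations 1, 7 contribute zero (depth or velocity is 0).
Q = Σ qᵢ = 6.163 m³/s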